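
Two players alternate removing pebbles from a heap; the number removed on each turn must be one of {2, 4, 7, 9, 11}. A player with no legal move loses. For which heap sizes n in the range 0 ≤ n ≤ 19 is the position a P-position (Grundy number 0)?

G(0) = 0
G(1) = mex{} = 0
G(2) = mex{0} = 1
G(3) = mex{0} = 1
G(4) = mex{1,0} = 2
G(5) = mex{1,0} = 2
G(6) = mex{2,1} = 0
G(7) = mex{2,1,0} = 3
G(8) = mex{0,2,0} = 1
G(9) = mex{3,2,1,0} = 4
G(10) = mex{1,0,1,0} = 2
G(11) = mex{4,3,2,1,0} = 5
G(12) = mex{2,1,2,1,0} = 3
G(13) = mex{5,4,0,2,1} = 3
G(14) = mex{3,2,3,2,1} = 0
G(15) = mex{3,5,1,0,2} = 4
G(16) = mex{0,3,4,3,2} = 1
G(17) = mex{4,3,2,1,0} = 5
G(18) = mex{1,0,5,4,3} = 2
G(19) = mex{5,4,3,2,1} = 0
P-positions are exactly the n with G(n) = 0.

0, 1, 6, 14, 19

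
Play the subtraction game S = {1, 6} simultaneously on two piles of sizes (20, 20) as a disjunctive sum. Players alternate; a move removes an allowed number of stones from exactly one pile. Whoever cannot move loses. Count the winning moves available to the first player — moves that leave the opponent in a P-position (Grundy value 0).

All piles use S = {1, 6}:
n :  0  1  2  3  4  5  6  7  8  9 10 11 12 13 14 15 16 17 18 19 20
G :  0  1  0  1  0  1  2  0  1  0  1  0  1  2  0  1  0  1  0  1  2
Pile A: G(20) = 2.
Pile B: G(20) = 2.
Combined Grundy value = 2 ⊕ 2 = 0.
A winning move leaves total XOR = 0, i.e. changes one component's Grundy value g to g ⊕ X where X is the current total.
Pile A: target g' = 2⊕0 = 2, but every legal move changes the Grundy value (mex property), so 0 moves.
Pile B: target g' = 2⊕0 = 2, but every legal move changes the Grundy value (mex property), so 0 moves.

0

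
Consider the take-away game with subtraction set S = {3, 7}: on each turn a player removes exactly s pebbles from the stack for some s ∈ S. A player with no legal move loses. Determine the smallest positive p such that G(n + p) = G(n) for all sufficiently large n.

10

n :  0  1  2  3  4  5  6  7  8  9 10 11 12 13 14 15 16 17 18 19 20 21
G :  0  0  0  1  1  1  0  2  2  1  0  0  0  1  1  1  0  2  2  1  0  0
G(n+10) = G(n) holds for n = 0,…,6 (a full window of length max(S) = 7), so the sequence is purely periodic with period 10.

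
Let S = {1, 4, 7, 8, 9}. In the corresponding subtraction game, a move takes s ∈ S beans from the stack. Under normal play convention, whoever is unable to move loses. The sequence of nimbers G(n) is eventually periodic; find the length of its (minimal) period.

n :  0  1  2  3  4  5  6  7  8  9 10 11 12 13 14 15 16 17 18 19 20 21 22 23 24 25 26 27 28 29 30 31
G :  0  1  0  1  2  0  1  2  3  2  3  4  5  3  4  0  1  0  1  2  0  1  2  3  2  3  4  5  3  4  0  1
G(n+15) = G(n) holds for n = 0,…,8 (a full window of length max(S) = 9), so the sequence is purely periodic with period 15.

15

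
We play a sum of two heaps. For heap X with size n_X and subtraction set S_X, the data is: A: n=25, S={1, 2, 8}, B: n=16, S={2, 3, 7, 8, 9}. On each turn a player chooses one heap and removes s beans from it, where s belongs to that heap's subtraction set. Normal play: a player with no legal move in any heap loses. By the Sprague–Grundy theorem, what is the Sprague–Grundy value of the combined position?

Heap A, S = {1, 2, 8}:
n :  0  1  2  3  4  5  6  7  8  9 10 11 12 13 14 15 16 17 18 19 20 21 22 23 24 25
G :  0  1  2  0  1  2  0  1  2  0  1  2  0  1  2  0  1  2  0  1  2  0  1  2  0  1
G_A(25) = 1.
Heap B, S = {2, 3, 7, 8, 9}:
G(0) = 0
G(1) = mex{} = 0
G(2) = mex{0} = 1
G(3) = mex{0,0} = 1
G(4) = mex{1,0} = 2
G(5) = mex{1,1} = 0
G(6) = mex{2,1} = 0
G(7) = mex{0,2,0} = 1
G(8) = mex{0,0,0,0} = 1
G(9) = mex{1,0,1,0,0} = 2
G(10) = mex{1,1,1,1,0} = 2
G(11) = mex{2,1,2,1,1} = 0
G(12) = mex{2,2,0,2,1} = 3
G(13) = mex{0,2,0,0,2} = 1
G(14) = mex{3,0,1,0,0} = 2
G(15) = mex{1,3,1,1,0} = 2
G(16) = mex{2,1,2,1,1} = 0
G_B(16) = 0.
Combined Grundy value = 1 ⊕ 0 = 1.

1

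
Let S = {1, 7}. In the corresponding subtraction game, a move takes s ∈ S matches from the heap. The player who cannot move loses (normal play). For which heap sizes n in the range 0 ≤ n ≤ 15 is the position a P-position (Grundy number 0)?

n :  0  1  2  3  4  5  6  7  8  9 10 11 12 13 14 15
G :  0  1  0  1  0  1  0  1  0  1  0  1  0  1  0  1
P-positions are exactly the n with G(n) = 0.

0, 2, 4, 6, 8, 10, 12, 14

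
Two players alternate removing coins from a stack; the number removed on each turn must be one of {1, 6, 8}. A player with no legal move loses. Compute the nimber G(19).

1

G(0) = 0
G(1) = mex{0} = 1
G(2) = mex{1} = 0
G(3) = mex{0} = 1
G(4) = mex{1} = 0
G(5) = mex{0} = 1
G(6) = mex{1,0} = 2
G(7) = mex{2,1} = 0
G(8) = mex{0,0,0} = 1
G(9) = mex{1,1,1} = 0
G(10) = mex{0,0,0} = 1
G(11) = mex{1,1,1} = 0
G(12) = mex{0,2,0} = 1
G(13) = mex{1,0,1} = 2
G(14) = mex{2,1,2} = 0
G(15) = mex{0,0,0} = 1
G(16) = mex{1,1,1} = 0
G(17) = mex{0,0,0} = 1
G(18) = mex{1,1,1} = 0
G(19) = mex{0,2,0} = 1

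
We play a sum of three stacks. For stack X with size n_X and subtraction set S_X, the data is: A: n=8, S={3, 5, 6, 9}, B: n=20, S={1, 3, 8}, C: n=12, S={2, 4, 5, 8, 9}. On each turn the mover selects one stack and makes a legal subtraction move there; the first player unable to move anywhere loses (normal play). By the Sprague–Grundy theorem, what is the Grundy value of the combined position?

Stack A, S = {3, 5, 6, 9}:
G(0) = 0
G(1) = mex{} = 0
G(2) = mex{} = 0
G(3) = mex{0} = 1
G(4) = mex{0} = 1
G(5) = mex{0,0} = 1
G(6) = mex{1,0,0} = 2
G(7) = mex{1,0,0} = 2
G(8) = mex{1,1,0} = 2
G_A(8) = 2.
Stack B, S = {1, 3, 8}:
G(0) = 0
G(1) = mex{0} = 1
G(2) = mex{1} = 0
G(3) = mex{0,0} = 1
G(4) = mex{1,1} = 0
G(5) = mex{0,0} = 1
G(6) = mex{1,1} = 0
G(7) = mex{0,0} = 1
G(8) = mex{1,1,0} = 2
G(9) = mex{2,0,1} = 3
G(10) = mex{3,1,0} = 2
G(11) = mex{2,2,1} = 0
G(12) = mex{0,3,0} = 1
G(13) = mex{1,2,1} = 0
G(14) = mex{0,0,0} = 1
G(15) = mex{1,1,1} = 0
G(16) = mex{0,0,2} = 1
G(17) = mex{1,1,3} = 0
G(18) = mex{0,0,2} = 1
G(19) = mex{1,1,0} = 2
G(20) = mex{2,0,1} = 3
G_B(20) = 3.
Stack C, S = {2, 4, 5, 8, 9}:
n :  0  1  2  3  4  5  6  7  8  9 10 11 12
G :  0  0  1  1  2  2  3  0  4  1  5  2  3
G_C(12) = 3.
Combined Grundy value = 2 ⊕ 3 ⊕ 3 = 2.

2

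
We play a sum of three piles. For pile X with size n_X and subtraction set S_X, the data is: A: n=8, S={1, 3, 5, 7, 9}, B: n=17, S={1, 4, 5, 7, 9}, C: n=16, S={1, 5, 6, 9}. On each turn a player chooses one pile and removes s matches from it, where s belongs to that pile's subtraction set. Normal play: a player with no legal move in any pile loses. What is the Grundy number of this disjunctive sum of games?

1

Pile A, S = {1, 3, 5, 7, 9}:
n : 0 1 2 3 4 5 6 7 8
G : 0 1 0 1 0 1 0 1 0
G_A(8) = 0.
Pile B, S = {1, 4, 5, 7, 9}:
G(0) = 0
G(1) = mex{0} = 1
G(2) = mex{1} = 0
G(3) = mex{0} = 1
G(4) = mex{1,0} = 2
G(5) = mex{2,1,0} = 3
G(6) = mex{3,0,1} = 2
G(7) = mex{2,1,0,0} = 3
G(8) = mex{3,2,1,1} = 0
G(9) = mex{0,3,2,0,0} = 1
G(10) = mex{1,2,3,1,1} = 0
G(11) = mex{0,3,2,2,0} = 1
G(12) = mex{1,0,3,3,1} = 2
G(13) = mex{2,1,0,2,2} = 3
G(14) = mex{3,0,1,3,3} = 2
G(15) = mex{2,1,0,0,2} = 3
G(16) = mex{3,2,1,1,3} = 0
G(17) = mex{0,3,2,0,0} = 1
G_B(17) = 1.
Pile C, S = {1, 5, 6, 9}:
G(0) = 0
G(1) = mex{0} = 1
G(2) = mex{1} = 0
G(3) = mex{0} = 1
G(4) = mex{1} = 0
G(5) = mex{0,0} = 1
G(6) = mex{1,1,0} = 2
G(7) = mex{2,0,1} = 3
G(8) = mex{3,1,0} = 2
G(9) = mex{2,0,1,0} = 3
G(10) = mex{3,1,0,1} = 2
G(11) = mex{2,2,1,0} = 3
G(12) = mex{3,3,2,1} = 0
G(13) = mex{0,2,3,0} = 1
G(14) = mex{1,3,2,1} = 0
G(15) = mex{0,2,3,2} = 1
G(16) = mex{1,3,2,3} = 0
G_C(16) = 0.
Combined Grundy value = 0 ⊕ 1 ⊕ 0 = 1.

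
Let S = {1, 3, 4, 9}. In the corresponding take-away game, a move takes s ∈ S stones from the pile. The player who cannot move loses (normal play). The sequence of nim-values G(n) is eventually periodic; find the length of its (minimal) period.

n :  0  1  2  3  4  5  6  7  8  9 10 11 12 13 14 15 16 17 18 19 20 21 22 23 24 25
G :  0  1  0  1  2  3  2  0  1  4  3  2  0  1  0  1  2  3  2  0  1  4  3  2  0  1
G(n+12) = G(n) holds for n = 0,…,8 (a full window of length max(S) = 9), so the sequence is purely periodic with period 12.

12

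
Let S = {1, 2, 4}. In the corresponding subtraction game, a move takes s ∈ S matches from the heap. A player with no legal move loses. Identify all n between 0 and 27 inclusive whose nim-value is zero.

G(0) = 0
G(1) = mex{0} = 1
G(2) = mex{1,0} = 2
G(3) = mex{2,1} = 0
G(4) = mex{0,2,0} = 1
G(5) = mex{1,0,1} = 2
G(6) = mex{2,1,2} = 0
G(7) = mex{0,2,0} = 1
G(8) = mex{1,0,1} = 2
G(9) = mex{2,1,2} = 0
G(10) = mex{0,2,0} = 1
G(11) = mex{1,0,1} = 2
G(12) = mex{2,1,2} = 0
G(13) = mex{0,2,0} = 1
G(14) = mex{1,0,1} = 2
G(15) = mex{2,1,2} = 0
G(16) = mex{0,2,0} = 1
G(17) = mex{1,0,1} = 2
G(18) = mex{2,1,2} = 0
G(19) = mex{0,2,0} = 1
G(20) = mex{1,0,1} = 2
G(21) = mex{2,1,2} = 0
G(22) = mex{0,2,0} = 1
G(23) = mex{1,0,1} = 2
G(24) = mex{2,1,2} = 0
G(25) = mex{0,2,0} = 1
G(26) = mex{1,0,1} = 2
G(27) = mex{2,1,2} = 0
P-positions are exactly the n with G(n) = 0.

0, 3, 6, 9, 12, 15, 18, 21, 24, 27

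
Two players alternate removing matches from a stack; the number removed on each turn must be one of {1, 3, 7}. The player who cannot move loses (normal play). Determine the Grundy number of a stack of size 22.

0

n :  0  1  2  3  4  5  6  7  8  9 10 11 12 13 14 15 16 17 18 19 20 21 22
G :  0  1  0  1  0  1  0  1  0  1  0  1  0  1  0  1  0  1  0  1  0  1  0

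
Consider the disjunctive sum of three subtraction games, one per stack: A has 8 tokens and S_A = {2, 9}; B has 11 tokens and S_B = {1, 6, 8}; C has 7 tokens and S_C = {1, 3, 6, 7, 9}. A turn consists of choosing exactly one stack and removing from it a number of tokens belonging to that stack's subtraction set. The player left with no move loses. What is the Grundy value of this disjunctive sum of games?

Stack A, S = {2, 9}:
n : 0 1 2 3 4 5 6 7 8
G : 0 0 1 1 0 0 1 1 0
G_A(8) = 0.
Stack B, S = {1, 6, 8}:
G(0) = 0
G(1) = mex{0} = 1
G(2) = mex{1} = 0
G(3) = mex{0} = 1
G(4) = mex{1} = 0
G(5) = mex{0} = 1
G(6) = mex{1,0} = 2
G(7) = mex{2,1} = 0
G(8) = mex{0,0,0} = 1
G(9) = mex{1,1,1} = 0
G(10) = mex{0,0,0} = 1
G(11) = mex{1,1,1} = 0
G_B(11) = 0.
Stack C, S = {1, 3, 6, 7, 9}:
G(0) = 0
G(1) = mex{0} = 1
G(2) = mex{1} = 0
G(3) = mex{0,0} = 1
G(4) = mex{1,1} = 0
G(5) = mex{0,0} = 1
G(6) = mex{1,1,0} = 2
G(7) = mex{2,0,1,0} = 3
G_C(7) = 3.
Combined Grundy value = 0 ⊕ 0 ⊕ 3 = 3.

3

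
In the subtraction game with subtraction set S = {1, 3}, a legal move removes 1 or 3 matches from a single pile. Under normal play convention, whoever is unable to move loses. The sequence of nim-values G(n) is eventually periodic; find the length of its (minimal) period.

n :  0  1  2  3  4  5  6  7  8  9 10 11 12 13 14
G :  0  1  0  1  0  1  0  1  0  1  0  1  0  1  0
G(n+2) = G(n) holds for n = 0,…,2 (a full window of length max(S) = 3), so the sequence is purely periodic with period 2.

2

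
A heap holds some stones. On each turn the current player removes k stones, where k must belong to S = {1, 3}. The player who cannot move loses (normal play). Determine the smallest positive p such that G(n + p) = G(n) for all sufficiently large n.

n :  0  1  2  3  4  5  6  7  8  9 10 11 12 13 14
G :  0  1  0  1  0  1  0  1  0  1  0  1  0  1  0
G(n+2) = G(n) holds for n = 0,…,2 (a full window of length max(S) = 3), so the sequence is purely periodic with period 2.

2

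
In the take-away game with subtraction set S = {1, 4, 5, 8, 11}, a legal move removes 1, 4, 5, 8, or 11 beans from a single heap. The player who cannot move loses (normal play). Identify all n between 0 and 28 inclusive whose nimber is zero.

n :  0  1  2  3  4  5  6  7  8  9 10 11 12 13 14 15 16 17 18 19 20 21 22 23 24 25 26 27 28
G :  0  1  0  1  2  3  2  3  4  0  1  4  0  1  3  0  1  3  0  1  2  0  1  2  0  1  2  0  1
P-positions are exactly the n with G(n) = 0.

0, 2, 9, 12, 15, 18, 21, 24, 27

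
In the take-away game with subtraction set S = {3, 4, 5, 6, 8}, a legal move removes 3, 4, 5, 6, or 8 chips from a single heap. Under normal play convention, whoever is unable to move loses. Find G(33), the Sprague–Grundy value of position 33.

0

n :  0  1  2  3  4  5  6  7  8  9 10 11 12 13 14 15 16 17 18 19 20 21 22 23 24 25 26 27 28 29 30 31 32 33
G :  0  0  0  1  1  1  2  2  2  3  3  0  0  0  1  1  1  2  2  2  3  3  0  0  0  1  1  1  2  2  2  3  3  0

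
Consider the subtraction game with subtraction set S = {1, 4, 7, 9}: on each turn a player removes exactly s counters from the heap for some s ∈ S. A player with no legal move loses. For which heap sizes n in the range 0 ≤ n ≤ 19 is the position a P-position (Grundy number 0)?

G(0) = 0
G(1) = mex{0} = 1
G(2) = mex{1} = 0
G(3) = mex{0} = 1
G(4) = mex{1,0} = 2
G(5) = mex{2,1} = 0
G(6) = mex{0,0} = 1
G(7) = mex{1,1,0} = 2
G(8) = mex{2,2,1} = 0
G(9) = mex{0,0,0,0} = 1
G(10) = mex{1,1,1,1} = 0
G(11) = mex{0,2,2,0} = 1
G(12) = mex{1,0,0,1} = 2
G(13) = mex{2,1,1,2} = 0
G(14) = mex{0,0,2,0} = 1
G(15) = mex{1,1,0,1} = 2
G(16) = mex{2,2,1,2} = 0
G(17) = mex{0,0,0,0} = 1
G(18) = mex{1,1,1,1} = 0
G(19) = mex{0,2,2,0} = 1
P-positions are exactly the n with G(n) = 0.

0, 2, 5, 8, 10, 13, 16, 18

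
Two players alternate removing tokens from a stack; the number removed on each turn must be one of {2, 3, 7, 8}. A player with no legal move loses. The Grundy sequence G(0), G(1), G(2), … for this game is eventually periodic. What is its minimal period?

5

G(0) = 0
G(1) = mex{} = 0
G(2) = mex{0} = 1
G(3) = mex{0,0} = 1
G(4) = mex{1,0} = 2
G(5) = mex{1,1} = 0
G(6) = mex{2,1} = 0
G(7) = mex{0,2,0} = 1
G(8) = mex{0,0,0,0} = 1
G(9) = mex{1,0,1,0} = 2
G(10) = mex{1,1,1,1} = 0
G(11) = mex{2,1,2,1} = 0
G(12) = mex{0,2,0,2} = 1
G(13) = mex{0,0,0,0} = 1
G(14) = mex{1,0,1,0} = 2
G(n+5) = G(n) holds for n = 0,…,7 (a full window of length max(S) = 8), so the sequence is purely periodic with period 5.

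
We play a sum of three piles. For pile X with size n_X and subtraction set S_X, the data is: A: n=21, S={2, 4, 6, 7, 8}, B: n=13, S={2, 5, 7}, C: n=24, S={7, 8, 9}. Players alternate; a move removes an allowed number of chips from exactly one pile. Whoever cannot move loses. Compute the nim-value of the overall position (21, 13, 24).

Pile A, S = {2, 4, 6, 7, 8}:
n :  0  1  2  3  4  5  6  7  8  9 10 11 12 13 14 15 16 17 18 19 20 21
G :  0  0  1  1  2  2  3  3  4  4  0  0  1  1  2  2  3  3  4  4  0  0
G_A(21) = 0.
Pile B, S = {2, 5, 7}:
n :  0  1  2  3  4  5  6  7  8  9 10 11 12 13
G :  0  0  1  1  0  2  1  3  2  2  0  3  1  0
G_B(13) = 0.
Pile C, S = {7, 8, 9}:
G(0) = 0
G(1) = mex{} = 0
G(2) = mex{} = 0
G(3) = mex{} = 0
G(4) = mex{} = 0
G(5) = mex{} = 0
G(6) = mex{} = 0
G(7) = mex{0} = 1
G(8) = mex{0,0} = 1
G(9) = mex{0,0,0} = 1
G(10) = mex{0,0,0} = 1
G(11) = mex{0,0,0} = 1
G(12) = mex{0,0,0} = 1
G(13) = mex{0,0,0} = 1
G(14) = mex{1,0,0} = 2
G(15) = mex{1,1,0} = 2
G(16) = mex{1,1,1} = 0
G(17) = mex{1,1,1} = 0
G(18) = mex{1,1,1} = 0
G(19) = mex{1,1,1} = 0
G(20) = mex{1,1,1} = 0
G(21) = mex{2,1,1} = 0
G(22) = mex{2,2,1} = 0
G(23) = mex{0,2,2} = 1
G(24) = mex{0,0,2} = 1
G_C(24) = 1.
Combined Grundy value = 0 ⊕ 0 ⊕ 1 = 1.

1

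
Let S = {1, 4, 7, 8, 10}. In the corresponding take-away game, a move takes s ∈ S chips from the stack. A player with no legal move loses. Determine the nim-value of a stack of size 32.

2

G(0) = 0
G(1) = mex{0} = 1
G(2) = mex{1} = 0
G(3) = mex{0} = 1
G(4) = mex{1,0} = 2
G(5) = mex{2,1} = 0
G(6) = mex{0,0} = 1
G(7) = mex{1,1,0} = 2
G(8) = mex{2,2,1,0} = 3
G(9) = mex{3,0,0,1} = 2
G(10) = mex{2,1,1,0,0} = 3
G(11) = mex{3,2,2,1,1} = 0
G(12) = mex{0,3,0,2,0} = 1
G(13) = mex{1,2,1,0,1} = 3
G(14) = mex{3,3,2,1,2} = 0
G(15) = mex{0,0,3,2,0} = 1
G(16) = mex{1,1,2,3,1} = 0
G(17) = mex{0,3,3,2,2} = 1
G(18) = mex{1,0,0,3,3} = 2
G(19) = mex{2,1,1,0,2} = 3
G(20) = mex{3,0,3,1,3} = 2
G(21) = mex{2,1,0,3,0} = 4
G(22) = mex{4,2,1,0,1} = 3
G(23) = mex{3,3,0,1,3} = 2
G(24) = mex{2,2,1,0,0} = 3
G(25) = mex{3,4,2,1,1} = 0
G(26) = mex{0,3,3,2,0} = 1
G(27) = mex{1,2,2,3,1} = 0
G(28) = mex{0,3,4,2,2} = 1
G(29) = mex{1,0,3,4,3} = 2
G(30) = mex{2,1,2,3,2} = 0
G(31) = mex{0,0,3,2,4} = 1
G(32) = mex{1,1,0,3,3} = 2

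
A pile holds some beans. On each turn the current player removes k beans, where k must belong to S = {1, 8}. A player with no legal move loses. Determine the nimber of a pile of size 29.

0

G(0) = 0
G(1) = mex{0} = 1
G(2) = mex{1} = 0
G(3) = mex{0} = 1
G(4) = mex{1} = 0
G(5) = mex{0} = 1
G(6) = mex{1} = 0
G(7) = mex{0} = 1
G(8) = mex{1,0} = 2
G(9) = mex{2,1} = 0
G(10) = mex{0,0} = 1
G(11) = mex{1,1} = 0
G(12) = mex{0,0} = 1
G(13) = mex{1,1} = 0
G(14) = mex{0,0} = 1
G(15) = mex{1,1} = 0
G(16) = mex{0,2} = 1
G(17) = mex{1,0} = 2
G(18) = mex{2,1} = 0
G(19) = mex{0,0} = 1
G(20) = mex{1,1} = 0
G(21) = mex{0,0} = 1
G(22) = mex{1,1} = 0
G(23) = mex{0,0} = 1
G(24) = mex{1,1} = 0
G(25) = mex{0,2} = 1
G(26) = mex{1,0} = 2
G(27) = mex{2,1} = 0
G(28) = mex{0,0} = 1
G(29) = mex{1,1} = 0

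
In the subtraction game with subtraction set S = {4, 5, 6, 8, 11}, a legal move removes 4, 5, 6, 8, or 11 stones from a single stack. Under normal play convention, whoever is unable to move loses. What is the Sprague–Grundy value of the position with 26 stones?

2

G(0) = 0
G(1) = mex{} = 0
G(2) = mex{} = 0
G(3) = mex{} = 0
G(4) = mex{0} = 1
G(5) = mex{0,0} = 1
G(6) = mex{0,0,0} = 1
G(7) = mex{0,0,0} = 1
G(8) = mex{1,0,0,0} = 2
G(9) = mex{1,1,0,0} = 2
G(10) = mex{1,1,1,0} = 2
G(11) = mex{1,1,1,0,0} = 2
G(12) = mex{2,1,1,1,0} = 3
G(13) = mex{2,2,1,1,0} = 3
G(14) = mex{2,2,2,1,0} = 3
G(15) = mex{2,2,2,1,1} = 0
G(16) = mex{3,2,2,2,1} = 0
G(17) = mex{3,3,2,2,1} = 0
G(18) = mex{3,3,3,2,1} = 0
G(19) = mex{0,3,3,2,2} = 1
G(20) = mex{0,0,3,3,2} = 1
G(21) = mex{0,0,0,3,2} = 1
G(22) = mex{0,0,0,3,2} = 1
G(23) = mex{1,0,0,0,3} = 2
G(24) = mex{1,1,0,0,3} = 2
G(25) = mex{1,1,1,0,3} = 2
G(26) = mex{1,1,1,0,0} = 2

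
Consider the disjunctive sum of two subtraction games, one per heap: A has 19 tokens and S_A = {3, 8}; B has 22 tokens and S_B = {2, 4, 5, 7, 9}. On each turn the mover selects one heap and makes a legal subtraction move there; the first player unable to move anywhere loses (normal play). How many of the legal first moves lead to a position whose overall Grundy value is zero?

2

Heap A, S = {3, 8}:
n :  0  1  2  3  4  5  6  7  8  9 10 11 12 13 14 15 16 17 18 19
G :  0  0  0  1  1  1  0  0  2  1  1  0  0  0  1  1  1  0  0  2
G_A(19) = 2.
Heap B, S = {2, 4, 5, 7, 9}:
n :  0  1  2  3  4  5  6  7  8  9 10 11 12 13 14 15 16 17 18 19 20 21 22
G :  0  0  1  1  2  2  3  3  4  4  5  0  0  1  1  2  2  3  3  4  4  5  0
G_B(22) = 0.
Combined Grundy value = 2 ⊕ 0 = 2.
A winning move leaves total XOR = 0, i.e. changes one component's Grundy value g to g ⊕ X where X is the current total.
Heap A: need g' = 2⊕2 = 0. Options: 19−3→G=1, 19−8→G=0. Hits: 1.
Heap B: need g' = 0⊕2 = 2. Options: 22−2→G=4, 22−4→G=3, 22−5→G=3, 22−7→G=2, 22−9→G=1. Hits: 1.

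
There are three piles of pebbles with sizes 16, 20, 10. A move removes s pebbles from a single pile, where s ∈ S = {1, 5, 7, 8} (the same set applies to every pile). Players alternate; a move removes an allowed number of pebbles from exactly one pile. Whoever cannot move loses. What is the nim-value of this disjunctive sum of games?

All piles use S = {1, 5, 7, 8}:
G(0) = 0
G(1) = mex{0} = 1
G(2) = mex{1} = 0
G(3) = mex{0} = 1
G(4) = mex{1} = 0
G(5) = mex{0,0} = 1
G(6) = mex{1,1} = 0
G(7) = mex{0,0,0} = 1
G(8) = mex{1,1,1,0} = 2
G(9) = mex{2,0,0,1} = 3
G(10) = mex{3,1,1,0} = 2
G(11) = mex{2,0,0,1} = 3
G(12) = mex{3,1,1,0} = 2
G(13) = mex{2,2,0,1} = 3
G(14) = mex{3,3,1,0} = 2
G(15) = mex{2,2,2,1} = 0
G(16) = mex{0,3,3,2} = 1
G(17) = mex{1,2,2,3} = 0
G(18) = mex{0,3,3,2} = 1
G(19) = mex{1,2,2,3} = 0
G(20) = mex{0,0,3,2} = 1
Pile A: G(16) = 1.
Pile B: G(20) = 1.
Pile C: G(10) = 2.
Combined Grundy value = 1 ⊕ 1 ⊕ 2 = 2.

2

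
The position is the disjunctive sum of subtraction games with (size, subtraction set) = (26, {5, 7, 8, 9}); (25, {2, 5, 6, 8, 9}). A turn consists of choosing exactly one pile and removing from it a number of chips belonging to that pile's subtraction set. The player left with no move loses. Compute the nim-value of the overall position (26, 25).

2

Pile A, S = {5, 7, 8, 9}:
G(0) = 0
G(1) = mex{} = 0
G(2) = mex{} = 0
G(3) = mex{} = 0
G(4) = mex{} = 0
G(5) = mex{0} = 1
G(6) = mex{0} = 1
G(7) = mex{0,0} = 1
G(8) = mex{0,0,0} = 1
G(9) = mex{0,0,0,0} = 1
G(10) = mex{1,0,0,0} = 2
G(11) = mex{1,0,0,0} = 2
G(12) = mex{1,1,0,0} = 2
G(13) = mex{1,1,1,0} = 2
G(14) = mex{1,1,1,1} = 0
G(15) = mex{2,1,1,1} = 0
G(16) = mex{2,1,1,1} = 0
G(17) = mex{2,2,1,1} = 0
G(18) = mex{2,2,2,1} = 0
G(19) = mex{0,2,2,2} = 1
G(20) = mex{0,2,2,2} = 1
G(21) = mex{0,0,2,2} = 1
G(22) = mex{0,0,0,2} = 1
G(23) = mex{0,0,0,0} = 1
G(24) = mex{1,0,0,0} = 2
G(25) = mex{1,0,0,0} = 2
G(26) = mex{1,1,0,0} = 2
G_A(26) = 2.
Pile B, S = {2, 5, 6, 8, 9}:
G(0) = 0
G(1) = mex{} = 0
G(2) = mex{0} = 1
G(3) = mex{0} = 1
G(4) = mex{1} = 0
G(5) = mex{1,0} = 2
G(6) = mex{0,0,0} = 1
G(7) = mex{2,1,0} = 3
G(8) = mex{1,1,1,0} = 2
G(9) = mex{3,0,1,0,0} = 2
G(10) = mex{2,2,0,1,0} = 3
G(11) = mex{2,1,2,1,1} = 0
G(12) = mex{3,3,1,0,1} = 2
G(13) = mex{0,2,3,2,0} = 1
G(14) = mex{2,2,2,1,2} = 0
G(15) = mex{1,3,2,3,1} = 0
G(16) = mex{0,0,3,2,3} = 1
G(17) = mex{0,2,0,2,2} = 1
G(18) = mex{1,1,2,3,2} = 0
G(19) = mex{1,0,1,0,3} = 2
G(20) = mex{0,0,0,2,0} = 1
G(21) = mex{2,1,0,1,2} = 3
G(22) = mex{1,1,1,0,1} = 2
G(23) = mex{3,0,1,0,0} = 2
G(24) = mex{2,2,0,1,0} = 3
G(25) = mex{2,1,2,1,1} = 0
G_B(25) = 0.
Combined Grundy value = 2 ⊕ 0 = 2.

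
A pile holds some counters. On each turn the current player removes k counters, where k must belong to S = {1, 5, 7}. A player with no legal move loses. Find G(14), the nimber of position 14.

0

G(0) = 0
G(1) = mex{0} = 1
G(2) = mex{1} = 0
G(3) = mex{0} = 1
G(4) = mex{1} = 0
G(5) = mex{0,0} = 1
G(6) = mex{1,1} = 0
G(7) = mex{0,0,0} = 1
G(8) = mex{1,1,1} = 0
G(9) = mex{0,0,0} = 1
G(10) = mex{1,1,1} = 0
G(11) = mex{0,0,0} = 1
G(12) = mex{1,1,1} = 0
G(13) = mex{0,0,0} = 1
G(14) = mex{1,1,1} = 0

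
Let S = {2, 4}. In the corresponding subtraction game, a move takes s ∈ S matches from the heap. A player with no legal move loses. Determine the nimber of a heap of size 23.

2

n :  0  1  2  3  4  5  6  7  8  9 10 11 12 13 14 15 16 17 18 19 20 21 22 23
G :  0  0  1  1  2  2  0  0  1  1  2  2  0  0  1  1  2  2  0  0  1  1  2  2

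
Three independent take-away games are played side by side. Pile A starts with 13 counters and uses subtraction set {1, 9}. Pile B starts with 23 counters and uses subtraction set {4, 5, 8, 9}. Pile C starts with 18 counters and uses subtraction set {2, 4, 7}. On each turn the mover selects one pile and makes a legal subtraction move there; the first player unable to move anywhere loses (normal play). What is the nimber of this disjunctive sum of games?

Pile A, S = {1, 9}:
G(0) = 0
G(1) = mex{0} = 1
G(2) = mex{1} = 0
G(3) = mex{0} = 1
G(4) = mex{1} = 0
G(5) = mex{0} = 1
G(6) = mex{1} = 0
G(7) = mex{0} = 1
G(8) = mex{1} = 0
G(9) = mex{0,0} = 1
G(10) = mex{1,1} = 0
G(11) = mex{0,0} = 1
G(12) = mex{1,1} = 0
G(13) = mex{0,0} = 1
G_A(13) = 1.
Pile B, S = {4, 5, 8, 9}:
n :  0  1  2  3  4  5  6  7  8  9 10 11 12 13 14 15 16 17 18 19 20 21 22 23
G :  0  0  0  0  1  1  1  1  2  2  2  2  3  0  0  0  0  1  1  1  1  2  2  2
G_B(23) = 2.
Pile C, S = {2, 4, 7}:
G(0) = 0
G(1) = mex{} = 0
G(2) = mex{0} = 1
G(3) = mex{0} = 1
G(4) = mex{1,0} = 2
G(5) = mex{1,0} = 2
G(6) = mex{2,1} = 0
G(7) = mex{2,1,0} = 3
G(8) = mex{0,2,0} = 1
G(9) = mex{3,2,1} = 0
G(10) = mex{1,0,1} = 2
G(11) = mex{0,3,2} = 1
G(12) = mex{2,1,2} = 0
G(13) = mex{1,0,0} = 2
G(14) = mex{0,2,3} = 1
G(15) = mex{2,1,1} = 0
G(16) = mex{1,0,0} = 2
G(17) = mex{0,2,2} = 1
G(18) = mex{2,1,1} = 0
G_C(18) = 0.
Combined Grundy value = 1 ⊕ 2 ⊕ 0 = 3.

3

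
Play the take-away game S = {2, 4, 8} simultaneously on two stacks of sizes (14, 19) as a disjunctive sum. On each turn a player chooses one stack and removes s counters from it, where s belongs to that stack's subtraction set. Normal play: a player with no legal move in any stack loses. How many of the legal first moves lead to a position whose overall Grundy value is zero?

All stacks use S = {2, 4, 8}:
n :  0  1  2  3  4  5  6  7  8  9 10 11 12 13 14 15 16 17 18 19
G :  0  0  1  1  2  2  0  0  1  1  2  2  0  0  1  1  2  2  0  0
Stack A: G(14) = 1.
Stack B: G(19) = 0.
Combined Grundy value = 1 ⊕ 0 = 1.
A winning move leaves total XOR = 0, i.e. changes one component's Grundy value g to g ⊕ X where X is the current total.
Stack A: need g' = 1⊕1 = 0. Options: 14−2→G=0, 14−4→G=2, 14−8→G=0. Hits: 2.
Stack B: need g' = 0⊕1 = 1. Options: 19−2→G=2, 19−4→G=1, 19−8→G=2. Hits: 1.

3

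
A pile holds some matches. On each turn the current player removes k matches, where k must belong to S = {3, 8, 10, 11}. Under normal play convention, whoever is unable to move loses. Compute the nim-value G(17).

G(0) = 0
G(1) = mex{} = 0
G(2) = mex{} = 0
G(3) = mex{0} = 1
G(4) = mex{0} = 1
G(5) = mex{0} = 1
G(6) = mex{1} = 0
G(7) = mex{1} = 0
G(8) = mex{1,0} = 2
G(9) = mex{0,0} = 1
G(10) = mex{0,0,0} = 1
G(11) = mex{2,1,0,0} = 3
G(12) = mex{1,1,0,0} = 2
G(13) = mex{1,1,1,0} = 2
G(14) = mex{3,0,1,1} = 2
G(15) = mex{2,0,1,1} = 3
G(16) = mex{2,2,0,1} = 3
G(17) = mex{2,1,0,0} = 3

3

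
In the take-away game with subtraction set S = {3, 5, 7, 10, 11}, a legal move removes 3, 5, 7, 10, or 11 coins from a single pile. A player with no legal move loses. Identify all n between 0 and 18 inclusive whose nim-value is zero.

0, 1, 2, 14, 15, 16

n :  0  1  2  3  4  5  6  7  8  9 10 11 12 13 14 15 16 17 18
G :  0  0  0  1  1  1  2  2  2  3  3  3  4  4  0  0  0  1  1
P-positions are exactly the n with G(n) = 0.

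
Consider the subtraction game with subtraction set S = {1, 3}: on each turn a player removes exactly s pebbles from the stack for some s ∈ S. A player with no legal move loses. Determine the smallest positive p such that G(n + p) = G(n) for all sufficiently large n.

n :  0  1  2  3  4  5  6  7  8  9 10 11 12 13 14
G :  0  1  0  1  0  1  0  1  0  1  0  1  0  1  0
G(n+2) = G(n) holds for n = 0,…,2 (a full window of length max(S) = 3), so the sequence is purely periodic with period 2.

2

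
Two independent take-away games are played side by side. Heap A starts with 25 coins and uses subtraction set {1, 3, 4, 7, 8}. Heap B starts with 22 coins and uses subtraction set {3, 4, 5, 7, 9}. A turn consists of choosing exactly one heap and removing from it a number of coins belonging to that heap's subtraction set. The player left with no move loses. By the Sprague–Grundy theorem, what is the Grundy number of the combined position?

2

Heap A, S = {1, 3, 4, 7, 8}:
G(0) = 0
G(1) = mex{0} = 1
G(2) = mex{1} = 0
G(3) = mex{0,0} = 1
G(4) = mex{1,1,0} = 2
G(5) = mex{2,0,1} = 3
G(6) = mex{3,1,0} = 2
G(7) = mex{2,2,1,0} = 3
G(8) = mex{3,3,2,1,0} = 4
G(9) = mex{4,2,3,0,1} = 5
G(10) = mex{5,3,2,1,0} = 4
G(11) = mex{4,4,3,2,1} = 0
G(12) = mex{0,5,4,3,2} = 1
G(13) = mex{1,4,5,2,3} = 0
G(14) = mex{0,0,4,3,2} = 1
G(15) = mex{1,1,0,4,3} = 2
G(16) = mex{2,0,1,5,4} = 3
G(17) = mex{3,1,0,4,5} = 2
G(18) = mex{2,2,1,0,4} = 3
G(19) = mex{3,3,2,1,0} = 4
G(20) = mex{4,2,3,0,1} = 5
G(21) = mex{5,3,2,1,0} = 4
G(22) = mex{4,4,3,2,1} = 0
G(23) = mex{0,5,4,3,2} = 1
G(24) = mex{1,4,5,2,3} = 0
G(25) = mex{0,0,4,3,2} = 1
G_A(25) = 1.
Heap B, S = {3, 4, 5, 7, 9}:
G(0) = 0
G(1) = mex{} = 0
G(2) = mex{} = 0
G(3) = mex{0} = 1
G(4) = mex{0,0} = 1
G(5) = mex{0,0,0} = 1
G(6) = mex{1,0,0} = 2
G(7) = mex{1,1,0,0} = 2
G(8) = mex{1,1,1,0} = 2
G(9) = mex{2,1,1,0,0} = 3
G(10) = mex{2,2,1,1,0} = 3
G(11) = mex{2,2,2,1,0} = 3
G(12) = mex{3,2,2,1,1} = 0
G(13) = mex{3,3,2,2,1} = 0
G(14) = mex{3,3,3,2,1} = 0
G(15) = mex{0,3,3,2,2} = 1
G(16) = mex{0,0,3,3,2} = 1
G(17) = mex{0,0,0,3,2} = 1
G(18) = mex{1,0,0,3,3} = 2
G(19) = mex{1,1,0,0,3} = 2
G(20) = mex{1,1,1,0,3} = 2
G(21) = mex{2,1,1,0,0} = 3
G(22) = mex{2,2,1,1,0} = 3
G_B(22) = 3.
Combined Grundy value = 1 ⊕ 3 = 2.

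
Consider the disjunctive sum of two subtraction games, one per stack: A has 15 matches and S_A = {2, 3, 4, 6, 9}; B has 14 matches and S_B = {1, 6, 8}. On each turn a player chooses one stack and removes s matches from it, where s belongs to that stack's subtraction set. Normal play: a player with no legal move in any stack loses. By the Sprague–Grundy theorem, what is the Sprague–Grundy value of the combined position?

Stack A, S = {2, 3, 4, 6, 9}:
n :  0  1  2  3  4  5  6  7  8  9 10 11 12 13 14 15
G :  0  0  1  1  2  2  3  3  0  4  1  5  2  0  3  1
G_A(15) = 1.
Stack B, S = {1, 6, 8}:
n :  0  1  2  3  4  5  6  7  8  9 10 11 12 13 14
G :  0  1  0  1  0  1  2  0  1  0  1  0  1  2  0
G_B(14) = 0.
Combined Grundy value = 1 ⊕ 0 = 1.

1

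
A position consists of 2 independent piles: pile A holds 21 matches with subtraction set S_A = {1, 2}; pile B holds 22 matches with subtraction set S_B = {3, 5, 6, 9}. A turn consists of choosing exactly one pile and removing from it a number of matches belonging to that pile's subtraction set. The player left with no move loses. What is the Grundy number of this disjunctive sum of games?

3

Pile A, S = {1, 2}:
n :  0  1  2  3  4  5  6  7  8  9 10 11 12 13 14 15 16 17 18 19 20 21
G :  0  1  2  0  1  2  0  1  2  0  1  2  0  1  2  0  1  2  0  1  2  0
G_A(21) = 0.
Pile B, S = {3, 5, 6, 9}:
n :  0  1  2  3  4  5  6  7  8  9 10 11 12 13 14 15 16 17 18 19 20 21 22
G :  0  0  0  1  1  1  2  2  2  3  3  3  0  0  0  1  1  1  2  2  2  3  3
G_B(22) = 3.
Combined Grundy value = 0 ⊕ 3 = 3.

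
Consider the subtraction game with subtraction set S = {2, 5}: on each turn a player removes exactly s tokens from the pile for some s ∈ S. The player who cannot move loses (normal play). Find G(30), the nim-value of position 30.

G(0) = 0
G(1) = mex{} = 0
G(2) = mex{0} = 1
G(3) = mex{0} = 1
G(4) = mex{1} = 0
G(5) = mex{1,0} = 2
G(6) = mex{0,0} = 1
G(7) = mex{2,1} = 0
G(8) = mex{1,1} = 0
G(9) = mex{0,0} = 1
G(10) = mex{0,2} = 1
G(11) = mex{1,1} = 0
G(12) = mex{1,0} = 2
G(13) = mex{0,0} = 1
G(14) = mex{2,1} = 0
G(15) = mex{1,1} = 0
G(16) = mex{0,0} = 1
G(17) = mex{0,2} = 1
G(18) = mex{1,1} = 0
G(19) = mex{1,0} = 2
G(20) = mex{0,0} = 1
G(21) = mex{2,1} = 0
G(22) = mex{1,1} = 0
G(23) = mex{0,0} = 1
G(24) = mex{0,2} = 1
G(25) = mex{1,1} = 0
G(26) = mex{1,0} = 2
G(27) = mex{0,0} = 1
G(28) = mex{2,1} = 0
G(29) = mex{1,1} = 0
G(30) = mex{0,0} = 1

1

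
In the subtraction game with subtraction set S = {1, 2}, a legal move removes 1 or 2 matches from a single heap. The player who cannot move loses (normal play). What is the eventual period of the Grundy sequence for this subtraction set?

3

G(0) = 0
G(1) = mex{0} = 1
G(2) = mex{1,0} = 2
G(3) = mex{2,1} = 0
G(4) = mex{0,2} = 1
G(5) = mex{1,0} = 2
G(6) = mex{2,1} = 0
G(7) = mex{0,2} = 1
G(8) = mex{1,0} = 2
G(9) = mex{2,1} = 0
G(10) = mex{0,2} = 1
G(11) = mex{1,0} = 2
G(12) = mex{2,1} = 0
G(13) = mex{0,2} = 1
G(14) = mex{1,0} = 2
G(n+3) = G(n) holds for n = 0,…,1 (a full window of length max(S) = 2), so the sequence is purely periodic with period 3.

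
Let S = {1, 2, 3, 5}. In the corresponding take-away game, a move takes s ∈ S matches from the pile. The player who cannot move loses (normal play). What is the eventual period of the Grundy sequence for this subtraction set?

4

n :  0  1  2  3  4  5  6  7  8  9 10 11 12 13 14
G :  0  1  2  3  0  1  2  3  0  1  2  3  0  1  2
G(n+4) = G(n) holds for n = 0,…,4 (a full window of length max(S) = 5), so the sequence is purely periodic with period 4.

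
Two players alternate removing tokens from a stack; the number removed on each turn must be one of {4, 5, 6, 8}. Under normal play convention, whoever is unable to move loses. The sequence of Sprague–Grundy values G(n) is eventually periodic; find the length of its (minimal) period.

n :  0  1  2  3  4  5  6  7  8  9 10 11 12 13 14 15 16 17 18 19 20 21 22 23 24 25
G :  0  0  0  0  1  1  1  1  2  2  2  2  0  0  0  0  1  1  1  1  2  2  2  2  0  0
G(n+12) = G(n) holds for n = 0,…,7 (a full window of length max(S) = 8), so the sequence is purely periodic with period 12.

12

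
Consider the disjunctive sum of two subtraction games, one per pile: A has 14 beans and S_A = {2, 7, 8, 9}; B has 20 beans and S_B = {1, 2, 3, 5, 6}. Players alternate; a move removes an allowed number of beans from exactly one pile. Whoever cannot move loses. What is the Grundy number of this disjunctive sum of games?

Pile A, S = {2, 7, 8, 9}:
n :  0  1  2  3  4  5  6  7  8  9 10 11 12 13 14
G :  0  0  1  1  0  0  1  1  2  2  3  3  2  2  3
G_A(14) = 3.
Pile B, S = {1, 2, 3, 5, 6}:
n :  0  1  2  3  4  5  6  7  8  9 10 11 12 13 14 15 16 17 18 19 20
G :  0  1  2  3  0  1  2  3  0  1  2  3  0  1  2  3  0  1  2  3  0
G_B(20) = 0.
Combined Grundy value = 3 ⊕ 0 = 3.

3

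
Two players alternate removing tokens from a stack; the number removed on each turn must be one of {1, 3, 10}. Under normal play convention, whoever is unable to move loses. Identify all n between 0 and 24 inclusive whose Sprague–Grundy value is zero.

G(0) = 0
G(1) = mex{0} = 1
G(2) = mex{1} = 0
G(3) = mex{0,0} = 1
G(4) = mex{1,1} = 0
G(5) = mex{0,0} = 1
G(6) = mex{1,1} = 0
G(7) = mex{0,0} = 1
G(8) = mex{1,1} = 0
G(9) = mex{0,0} = 1
G(10) = mex{1,1,0} = 2
G(11) = mex{2,0,1} = 3
G(12) = mex{3,1,0} = 2
G(13) = mex{2,2,1} = 0
G(14) = mex{0,3,0} = 1
G(15) = mex{1,2,1} = 0
G(16) = mex{0,0,0} = 1
G(17) = mex{1,1,1} = 0
G(18) = mex{0,0,0} = 1
G(19) = mex{1,1,1} = 0
G(20) = mex{0,0,2} = 1
G(21) = mex{1,1,3} = 0
G(22) = mex{0,0,2} = 1
G(23) = mex{1,1,0} = 2
G(24) = mex{2,0,1} = 3
P-positions are exactly the n with G(n) = 0.

0, 2, 4, 6, 8, 13, 15, 17, 19, 21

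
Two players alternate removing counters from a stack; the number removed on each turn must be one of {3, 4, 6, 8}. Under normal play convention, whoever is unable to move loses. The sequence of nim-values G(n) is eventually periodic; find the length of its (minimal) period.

11

G(0) = 0
G(1) = mex{} = 0
G(2) = mex{} = 0
G(3) = mex{0} = 1
G(4) = mex{0,0} = 1
G(5) = mex{0,0} = 1
G(6) = mex{1,0,0} = 2
G(7) = mex{1,1,0} = 2
G(8) = mex{1,1,0,0} = 2
G(9) = mex{2,1,1,0} = 3
G(10) = mex{2,2,1,0} = 3
G(11) = mex{2,2,1,1} = 0
G(12) = mex{3,2,2,1} = 0
G(13) = mex{3,3,2,1} = 0
G(14) = mex{0,3,2,2} = 1
G(15) = mex{0,0,3,2} = 1
G(16) = mex{0,0,3,2} = 1
G(17) = mex{1,0,0,3} = 2
G(18) = mex{1,1,0,3} = 2
G(19) = mex{1,1,0,0} = 2
G(20) = mex{2,1,1,0} = 3
G(21) = mex{2,2,1,0} = 3
G(22) = mex{2,2,1,1} = 0
G(23) = mex{3,2,2,1} = 0
G(n+11) = G(n) holds for n = 0,…,7 (a full window of length max(S) = 8), so the sequence is purely periodic with period 11.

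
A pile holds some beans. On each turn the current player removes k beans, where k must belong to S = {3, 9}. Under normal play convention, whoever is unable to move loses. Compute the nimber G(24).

G(0) = 0
G(1) = mex{} = 0
G(2) = mex{} = 0
G(3) = mex{0} = 1
G(4) = mex{0} = 1
G(5) = mex{0} = 1
G(6) = mex{1} = 0
G(7) = mex{1} = 0
G(8) = mex{1} = 0
G(9) = mex{0,0} = 1
G(10) = mex{0,0} = 1
G(11) = mex{0,0} = 1
G(12) = mex{1,1} = 0
G(13) = mex{1,1} = 0
G(14) = mex{1,1} = 0
G(15) = mex{0,0} = 1
G(16) = mex{0,0} = 1
G(17) = mex{0,0} = 1
G(18) = mex{1,1} = 0
G(19) = mex{1,1} = 0
G(20) = mex{1,1} = 0
G(21) = mex{0,0} = 1
G(22) = mex{0,0} = 1
G(23) = mex{0,0} = 1
G(24) = mex{1,1} = 0

0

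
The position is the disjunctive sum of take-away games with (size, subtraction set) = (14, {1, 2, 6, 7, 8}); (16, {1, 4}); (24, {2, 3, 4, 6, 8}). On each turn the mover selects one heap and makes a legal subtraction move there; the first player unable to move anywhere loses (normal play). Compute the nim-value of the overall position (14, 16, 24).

Heap A, S = {1, 2, 6, 7, 8}:
G(0) = 0
G(1) = mex{0} = 1
G(2) = mex{1,0} = 2
G(3) = mex{2,1} = 0
G(4) = mex{0,2} = 1
G(5) = mex{1,0} = 2
G(6) = mex{2,1,0} = 3
G(7) = mex{3,2,1,0} = 4
G(8) = mex{4,3,2,1,0} = 5
G(9) = mex{5,4,0,2,1} = 3
G(10) = mex{3,5,1,0,2} = 4
G(11) = mex{4,3,2,1,0} = 5
G(12) = mex{5,4,3,2,1} = 0
G(13) = mex{0,5,4,3,2} = 1
G(14) = mex{1,0,5,4,3} = 2
G_A(14) = 2.
Heap B, S = {1, 4}:
n :  0  1  2  3  4  5  6  7  8  9 10 11 12 13 14 15 16
G :  0  1  0  1  2  0  1  0  1  2  0  1  0  1  2  0  1
G_B(16) = 1.
Heap C, S = {2, 3, 4, 6, 8}:
G(0) = 0
G(1) = mex{} = 0
G(2) = mex{0} = 1
G(3) = mex{0,0} = 1
G(4) = mex{1,0,0} = 2
G(5) = mex{1,1,0} = 2
G(6) = mex{2,1,1,0} = 3
G(7) = mex{2,2,1,0} = 3
G(8) = mex{3,2,2,1,0} = 4
G(9) = mex{3,3,2,1,0} = 4
G(10) = mex{4,3,3,2,1} = 0
G(11) = mex{4,4,3,2,1} = 0
G(12) = mex{0,4,4,3,2} = 1
G(13) = mex{0,0,4,3,2} = 1
G(14) = mex{1,0,0,4,3} = 2
G(15) = mex{1,1,0,4,3} = 2
G(16) = mex{2,1,1,0,4} = 3
G(17) = mex{2,2,1,0,4} = 3
G(18) = mex{3,2,2,1,0} = 4
G(19) = mex{3,3,2,1,0} = 4
G(20) = mex{4,3,3,2,1} = 0
G(21) = mex{4,4,3,2,1} = 0
G(22) = mex{0,4,4,3,2} = 1
G(23) = mex{0,0,4,3,2} = 1
G(24) = mex{1,0,0,4,3} = 2
G_C(24) = 2.
Combined Grundy value = 2 ⊕ 1 ⊕ 2 = 1.

1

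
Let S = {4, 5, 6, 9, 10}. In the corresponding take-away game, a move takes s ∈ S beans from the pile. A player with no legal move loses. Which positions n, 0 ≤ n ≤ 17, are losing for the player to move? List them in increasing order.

0, 1, 2, 3, 14, 15, 16, 17

G(0) = 0
G(1) = mex{} = 0
G(2) = mex{} = 0
G(3) = mex{} = 0
G(4) = mex{0} = 1
G(5) = mex{0,0} = 1
G(6) = mex{0,0,0} = 1
G(7) = mex{0,0,0} = 1
G(8) = mex{1,0,0} = 2
G(9) = mex{1,1,0,0} = 2
G(10) = mex{1,1,1,0,0} = 2
G(11) = mex{1,1,1,0,0} = 2
G(12) = mex{2,1,1,0,0} = 3
G(13) = mex{2,2,1,1,0} = 3
G(14) = mex{2,2,2,1,1} = 0
G(15) = mex{2,2,2,1,1} = 0
G(16) = mex{3,2,2,1,1} = 0
G(17) = mex{3,3,2,2,1} = 0
P-positions are exactly the n with G(n) = 0.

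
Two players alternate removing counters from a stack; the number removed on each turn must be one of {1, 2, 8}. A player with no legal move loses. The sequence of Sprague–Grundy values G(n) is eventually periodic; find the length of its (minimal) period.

n :  0  1  2  3  4  5  6  7  8  9 10 11 12 13 14
G :  0  1  2  0  1  2  0  1  2  0  1  2  0  1  2
G(n+3) = G(n) holds for n = 0,…,7 (a full window of length max(S) = 8), so the sequence is purely periodic with period 3.

3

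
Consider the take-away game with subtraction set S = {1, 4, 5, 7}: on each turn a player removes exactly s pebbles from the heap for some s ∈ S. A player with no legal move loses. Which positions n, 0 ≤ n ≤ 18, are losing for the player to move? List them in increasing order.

G(0) = 0
G(1) = mex{0} = 1
G(2) = mex{1} = 0
G(3) = mex{0} = 1
G(4) = mex{1,0} = 2
G(5) = mex{2,1,0} = 3
G(6) = mex{3,0,1} = 2
G(7) = mex{2,1,0,0} = 3
G(8) = mex{3,2,1,1} = 0
G(9) = mex{0,3,2,0} = 1
G(10) = mex{1,2,3,1} = 0
G(11) = mex{0,3,2,2} = 1
G(12) = mex{1,0,3,3} = 2
G(13) = mex{2,1,0,2} = 3
G(14) = mex{3,0,1,3} = 2
G(15) = mex{2,1,0,0} = 3
G(16) = mex{3,2,1,1} = 0
G(17) = mex{0,3,2,0} = 1
G(18) = mex{1,2,3,1} = 0
P-positions are exactly the n with G(n) = 0.

0, 2, 8, 10, 16, 18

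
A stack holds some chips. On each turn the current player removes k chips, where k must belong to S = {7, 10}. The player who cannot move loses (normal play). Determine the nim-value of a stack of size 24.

1

G(0) = 0
G(1) = mex{} = 0
G(2) = mex{} = 0
G(3) = mex{} = 0
G(4) = mex{} = 0
G(5) = mex{} = 0
G(6) = mex{} = 0
G(7) = mex{0} = 1
G(8) = mex{0} = 1
G(9) = mex{0} = 1
G(10) = mex{0,0} = 1
G(11) = mex{0,0} = 1
G(12) = mex{0,0} = 1
G(13) = mex{0,0} = 1
G(14) = mex{1,0} = 2
G(15) = mex{1,0} = 2
G(16) = mex{1,0} = 2
G(17) = mex{1,1} = 0
G(18) = mex{1,1} = 0
G(19) = mex{1,1} = 0
G(20) = mex{1,1} = 0
G(21) = mex{2,1} = 0
G(22) = mex{2,1} = 0
G(23) = mex{2,1} = 0
G(24) = mex{0,2} = 1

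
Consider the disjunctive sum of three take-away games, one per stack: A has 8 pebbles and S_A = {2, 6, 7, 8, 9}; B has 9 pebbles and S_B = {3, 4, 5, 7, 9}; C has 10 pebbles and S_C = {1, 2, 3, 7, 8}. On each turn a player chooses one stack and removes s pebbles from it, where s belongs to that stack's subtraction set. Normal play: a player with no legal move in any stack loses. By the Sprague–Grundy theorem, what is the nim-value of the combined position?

Stack A, S = {2, 6, 7, 8, 9}:
n : 0 1 2 3 4 5 6 7 8
G : 0 0 1 1 0 0 1 1 2
G_A(8) = 2.
Stack B, S = {3, 4, 5, 7, 9}:
n : 0 1 2 3 4 5 6 7 8 9
G : 0 0 0 1 1 1 2 2 2 3
G_B(9) = 3.
Stack C, S = {1, 2, 3, 7, 8}:
G(0) = 0
G(1) = mex{0} = 1
G(2) = mex{1,0} = 2
G(3) = mex{2,1,0} = 3
G(4) = mex{3,2,1} = 0
G(5) = mex{0,3,2} = 1
G(6) = mex{1,0,3} = 2
G(7) = mex{2,1,0,0} = 3
G(8) = mex{3,2,1,1,0} = 4
G(9) = mex{4,3,2,2,1} = 0
G(10) = mex{0,4,3,3,2} = 1
G_C(10) = 1.
Combined Grundy value = 2 ⊕ 3 ⊕ 1 = 0.

0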